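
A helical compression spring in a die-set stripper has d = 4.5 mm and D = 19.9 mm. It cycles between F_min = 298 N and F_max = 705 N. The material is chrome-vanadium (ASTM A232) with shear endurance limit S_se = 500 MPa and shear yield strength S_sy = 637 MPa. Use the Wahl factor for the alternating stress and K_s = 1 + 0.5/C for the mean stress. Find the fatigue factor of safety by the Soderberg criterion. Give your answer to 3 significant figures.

1.26

C = D/d = 19.9/4.5 = 4.4222; K_W = (4C−1)/(4C−4)+0.615/C = 1.3582; K_s = 1+0.5/C = 1.1131
F_a = (F_max−F_min)/2 = 203.5 N; F_m = (F_max+F_min)/2 = 501.5 N
τ_a = K_W·8F_aD/(πd³) = 1.3582 × 113.17 = 153.71 MPa
τ_m = K_s·8F_mD/(πd³) = 1.1131 × 278.89 = 310.42 MPa
Soderberg: 1/n_f = τ_a/S_se + τ_m/S_sy = 153.71/500 + 310.42/637 = 0.30741 + 0.48731 = 0.79473
n_f = 1/0.79473 = 1.258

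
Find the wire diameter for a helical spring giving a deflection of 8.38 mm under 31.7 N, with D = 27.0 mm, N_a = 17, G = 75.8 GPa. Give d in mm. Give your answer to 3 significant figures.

Required rate k = F/δ = 31.7/8.38 = 3.7828 N/mm
d = (8D³N_a·k / G)^(1/4) = (8·27.0³·17·3.7828 / (75.8×10³))^0.25
  = (133.59)^0.25 = 3.3997 mm

3.40 mm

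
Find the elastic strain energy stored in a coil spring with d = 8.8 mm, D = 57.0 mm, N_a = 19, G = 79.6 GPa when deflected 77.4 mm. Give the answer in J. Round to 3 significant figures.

50.8 J

k = Gd⁴/(8D³N_a) = (79.6×10³)(8.8⁴)/(8·57.0³·19) = 16.958 N/mm
U = ½kδ² = 0.5 × 16.958 × 77.4² = 50796 N·mm = 50.796 J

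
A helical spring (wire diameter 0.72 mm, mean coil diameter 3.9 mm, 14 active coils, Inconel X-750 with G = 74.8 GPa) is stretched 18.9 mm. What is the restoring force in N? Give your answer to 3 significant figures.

k = Gd⁴/(8D³N_a) = (74.8×10³)(0.72⁴)/(8·3.9³·14) = 3.0257 N/mm
F = k·δ = 3.0257 × 18.9 = 57.185 N

57.2 N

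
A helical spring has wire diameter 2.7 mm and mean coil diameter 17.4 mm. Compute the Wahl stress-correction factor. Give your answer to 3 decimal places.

1.233

C = D/d = 17.4/2.7 = 6.4444
K_W = (4C−1)/(4C−4) + 0.615/C = 24.778/21.778 + 0.0954 = 1.2332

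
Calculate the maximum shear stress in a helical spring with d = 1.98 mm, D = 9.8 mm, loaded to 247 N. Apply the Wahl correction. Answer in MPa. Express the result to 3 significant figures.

Spring index C = D/d = 9.8/1.98 = 4.9495
K_W = (4C−1)/(4C−4) + 0.615/C = 18.798/15.798 + 0.1243 = 1.3142
τ₀ = 8FD/(πd³) = 8·247·9.8/(π·1.98³) = 19364.8/24.386 = 794.09 MPa
τ_max = K·τ₀ = 1.3142 × 794.09 = 1043.6 MPa

1040 MPa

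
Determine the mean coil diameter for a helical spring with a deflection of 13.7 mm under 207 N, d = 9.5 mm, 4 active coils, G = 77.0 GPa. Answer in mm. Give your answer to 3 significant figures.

Required rate k = F/δ = 207/13.7 = 15.109 N/mm
D = (Gd⁴/(8N_a·k))^(1/3) = (77.0×10³·9.5⁴/(8·4·15.109))^(1/3)
  = (1.29714e+06)^(1/3) = 109.0591 mm

109 mm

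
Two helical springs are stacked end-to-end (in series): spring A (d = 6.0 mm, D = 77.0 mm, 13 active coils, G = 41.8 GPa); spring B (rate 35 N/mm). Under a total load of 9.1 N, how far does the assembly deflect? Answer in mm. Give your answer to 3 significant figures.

8.24 mm

k_A = Gd⁴/(8D³N_a) = (41.8×10³)(6.0⁴)/(8·77.0³·13) = 1.141 N/mm
Series: 1/k_eq = 1/1.141 + 1/35 = 0.90502; k_eq = 1.105 N/mm
δ = F/k_eq = 9.1/1.105 = 8.2356 mm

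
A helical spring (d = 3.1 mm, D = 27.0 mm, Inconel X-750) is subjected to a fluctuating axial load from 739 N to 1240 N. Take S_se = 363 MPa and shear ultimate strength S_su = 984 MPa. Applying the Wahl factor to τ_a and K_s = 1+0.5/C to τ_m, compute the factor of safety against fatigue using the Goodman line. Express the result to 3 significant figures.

C = D/d = 27.0/3.1 = 8.7097; K_W = (4C−1)/(4C−4)+0.615/C = 1.1679; K_s = 1+0.5/C = 1.0574
F_a = (F_max−F_min)/2 = 250.5 N; F_m = (F_max+F_min)/2 = 989.5 N
τ_a = K_W·8F_aD/(πd³) = 1.1679 × 578.13 = 675.19 MPa
τ_m = K_s·8F_mD/(πd³) = 1.0574 × 2283.7 = 2414.8 MPa
Goodman: 1/n_f = τ_a/S_se + τ_m/S_su = 675.19/363 + 2414.8/984 = 1.86004 + 2.45404 = 4.3141
n_f = 1/4.3141 = 0.2318

0.232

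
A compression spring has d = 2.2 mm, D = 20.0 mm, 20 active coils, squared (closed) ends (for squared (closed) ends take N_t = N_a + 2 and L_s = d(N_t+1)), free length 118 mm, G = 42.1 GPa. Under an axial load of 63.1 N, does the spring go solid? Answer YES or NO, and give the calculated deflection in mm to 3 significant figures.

k = Gd⁴/(8D³N_a) = (42.1×10³)(2.2⁴)/(8·20.0³·20) = 0.77048 N/mm
N_t = 22; L_s = 2.2·23 = 50.6 mm; δ_solid = L₀ − L_s = 118 − 50.6 = 67.4 mm
δ = F/k = 63.1/0.77048 = 81.897 mm
δ ≥ δ_solid → spring goes solid

YES, δ = 81.9 mm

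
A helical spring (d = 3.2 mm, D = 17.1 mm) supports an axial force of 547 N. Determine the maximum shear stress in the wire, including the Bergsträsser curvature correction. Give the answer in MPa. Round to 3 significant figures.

Spring index C = D/d = 17.1/3.2 = 5.3438
K_B = (4C+2)/(4C−3) = 23.375/18.375 = 1.2721
τ₀ = 8FD/(πd³) = 8·547·17.1/(π·3.2³) = 74829.6/102.94 = 726.9 MPa
τ_max = K·τ₀ = 1.2721 × 726.9 = 924.69 MPa

925 MPa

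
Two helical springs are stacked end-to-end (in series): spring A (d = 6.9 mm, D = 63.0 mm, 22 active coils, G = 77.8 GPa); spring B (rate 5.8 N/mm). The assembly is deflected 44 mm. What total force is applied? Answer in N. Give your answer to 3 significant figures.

104 N

k_A = Gd⁴/(8D³N_a) = (77.8×10³)(6.9⁴)/(8·63.0³·22) = 4.0072 N/mm
Series: 1/k_eq = 1/4.0072 + 1/5.8 = 0.42196; k_eq = 2.3699 N/mm
F = k_eq·δ = 2.3699·44 = 104.27 N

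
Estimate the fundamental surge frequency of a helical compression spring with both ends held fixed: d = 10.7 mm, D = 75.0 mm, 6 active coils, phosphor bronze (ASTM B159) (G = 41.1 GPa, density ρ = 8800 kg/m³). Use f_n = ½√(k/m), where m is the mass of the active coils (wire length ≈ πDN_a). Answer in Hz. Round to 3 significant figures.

77.1 Hz

k = Gd⁴/(8D³N_a) = (41.1×10³)(10.7⁴)/(8·75.0³·6) = 26.604 N/mm = 26604 N/m
Wire length L = πDN_a = π·75.0·6 = 1413.7 mm
m = ρ·(πd²/4)·L = 8800 × 89.92×10⁻⁶ m² × 1.4137 m = 1.1187 kg
f_n = ½√(k/m) = 0.5·√(26604/1.1187) = 0.5·√(23782) = 77.107 Hz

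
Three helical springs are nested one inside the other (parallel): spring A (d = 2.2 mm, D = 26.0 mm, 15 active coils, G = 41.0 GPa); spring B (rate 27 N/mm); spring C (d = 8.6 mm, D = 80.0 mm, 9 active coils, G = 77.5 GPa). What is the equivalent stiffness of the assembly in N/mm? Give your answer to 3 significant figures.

39.0 N/mm

k_A = Gd⁴/(8D³N_a) = (41.0×10³)(2.2⁴)/(8·26.0³·15) = 0.45538 N/mm
k_C = Gd⁴/(8D³N_a) = (77.5×10³)(8.6⁴)/(8·80.0³·9) = 11.5 N/mm
Parallel: k_eq = 0.45538 + 27 + 11.5 = 38.955 N/mm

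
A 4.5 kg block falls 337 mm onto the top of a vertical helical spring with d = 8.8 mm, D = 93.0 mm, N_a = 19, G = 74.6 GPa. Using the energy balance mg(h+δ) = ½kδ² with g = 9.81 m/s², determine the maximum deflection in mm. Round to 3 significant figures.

103 mm

k = Gd⁴/(8D³N_a) = (74.6×10³)(8.8⁴)/(8·93.0³·19) = 3.6591 N/mm
W = mg = 4.5 × 9.81 = 44.145 N
½kδ² − Wδ − Wh = 0 → δ = (W + √(W² + 2kWh))/k
δ = (44.145 + √(1948.8 + 108873))/3.6591 = (44.145 + 332.9)/3.6591 = 103.04 mm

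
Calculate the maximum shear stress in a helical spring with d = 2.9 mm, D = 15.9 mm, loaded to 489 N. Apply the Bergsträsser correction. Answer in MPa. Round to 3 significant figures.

Spring index C = D/d = 15.9/2.9 = 5.4828
K_B = (4C+2)/(4C−3) = 23.931/18.931 = 1.2641
τ₀ = 8FD/(πd³) = 8·489·15.9/(π·2.9³) = 62200.8/76.62 = 811.81 MPa
τ_max = K·τ₀ = 1.2641 × 811.81 = 1026.2 MPa

1030 MPa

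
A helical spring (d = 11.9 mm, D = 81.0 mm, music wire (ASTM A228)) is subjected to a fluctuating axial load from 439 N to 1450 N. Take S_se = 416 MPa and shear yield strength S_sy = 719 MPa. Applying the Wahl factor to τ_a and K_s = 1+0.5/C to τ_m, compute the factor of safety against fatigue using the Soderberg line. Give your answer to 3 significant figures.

2.82

C = D/d = 81.0/11.9 = 6.8067; K_W = (4C−1)/(4C−4)+0.615/C = 1.2195; K_s = 1+0.5/C = 1.0735
F_a = (F_max−F_min)/2 = 505.5 N; F_m = (F_max+F_min)/2 = 944.5 N
τ_a = K_W·8F_aD/(πd³) = 1.2195 × 61.874 = 75.456 MPa
τ_m = K_s·8F_mD/(πd³) = 1.0735 × 115.61 = 124.1 MPa
Soderberg: 1/n_f = τ_a/S_se + τ_m/S_sy = 75.456/416 + 124.1/719 = 0.18138 + 0.17260 = 0.35398
n_f = 1/0.35398 = 2.825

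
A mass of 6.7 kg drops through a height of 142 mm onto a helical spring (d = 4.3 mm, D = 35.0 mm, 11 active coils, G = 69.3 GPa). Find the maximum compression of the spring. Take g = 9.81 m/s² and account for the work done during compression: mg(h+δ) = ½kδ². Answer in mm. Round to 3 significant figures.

k = Gd⁴/(8D³N_a) = (69.3×10³)(4.3⁴)/(8·35.0³·11) = 6.2794 N/mm
W = mg = 6.7 × 9.81 = 65.727 N
½kδ² − Wδ − Wh = 0 → δ = (W + √(W² + 2kWh))/k
δ = (65.727 + √(4320 + 117215))/6.2794 = (65.727 + 348.62)/6.2794 = 65.985 mm

66.0 mm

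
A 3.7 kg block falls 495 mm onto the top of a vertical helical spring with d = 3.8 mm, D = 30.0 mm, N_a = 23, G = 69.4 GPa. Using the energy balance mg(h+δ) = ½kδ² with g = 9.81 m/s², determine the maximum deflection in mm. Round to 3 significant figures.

124 mm

k = Gd⁴/(8D³N_a) = (69.4×10³)(3.8⁴)/(8·30.0³·23) = 2.9128 N/mm
W = mg = 3.7 × 9.81 = 36.297 N
½kδ² − Wδ − Wh = 0 → δ = (W + √(W² + 2kWh))/k
δ = (36.297 + √(1317.5 + 104669))/2.9128 = (36.297 + 325.56)/2.9128 = 124.23 mm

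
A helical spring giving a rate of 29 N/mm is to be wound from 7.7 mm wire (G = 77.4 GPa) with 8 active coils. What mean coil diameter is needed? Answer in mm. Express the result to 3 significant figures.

52.7 mm

D = (Gd⁴/(8N_a·k))^(1/3) = (77.4×10³·7.7⁴/(8·8·29))^(1/3)
  = (146597)^(1/3) = 52.7281 mm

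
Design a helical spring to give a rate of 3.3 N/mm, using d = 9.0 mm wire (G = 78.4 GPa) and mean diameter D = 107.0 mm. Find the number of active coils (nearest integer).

N_a = Gd⁴/(8D³k) = (78.4×10³ × 9.0⁴)/(8 × 107.0³ × 3.3)
    = 5.14382e+08 / 3.23411e+07 = 15.9 → 16 coils

16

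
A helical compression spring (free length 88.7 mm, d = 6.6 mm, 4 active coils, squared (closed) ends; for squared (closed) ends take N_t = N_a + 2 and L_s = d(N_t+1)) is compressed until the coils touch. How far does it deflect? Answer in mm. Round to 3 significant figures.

N_t = 6; L_s = 6.6·7 = 46.2 mm
δ_solid = L₀ − L_s = 88.7 − 46.2 = 42.5 mm

42.5 mm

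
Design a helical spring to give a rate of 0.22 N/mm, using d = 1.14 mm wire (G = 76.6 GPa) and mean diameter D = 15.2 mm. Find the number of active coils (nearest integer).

21

N_a = Gd⁴/(8D³k) = (76.6×10³ × 1.14⁴)/(8 × 15.2³ × 0.22)
    = 129374 / 6180.78 = 20.93 → 21 coils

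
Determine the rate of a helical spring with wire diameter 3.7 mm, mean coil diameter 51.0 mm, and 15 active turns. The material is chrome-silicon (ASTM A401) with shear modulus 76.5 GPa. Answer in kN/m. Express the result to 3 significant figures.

0.901 kN/m

k = Gd⁴/(8D³N_a) = (76.5×10³ × 3.7⁴) / (8 × 51.0³ × 15)
  = 1.43373e+07 / 1.59181e+07 = 0.90069 N/mm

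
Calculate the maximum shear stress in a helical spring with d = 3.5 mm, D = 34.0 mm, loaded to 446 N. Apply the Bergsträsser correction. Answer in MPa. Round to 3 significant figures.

Spring index C = D/d = 34.0/3.5 = 9.7143
K_B = (4C+2)/(4C−3) = 40.857/35.857 = 1.1394
τ₀ = 8FD/(πd³) = 8·446·34.0/(π·3.5³) = 121312/134.7 = 900.64 MPa
τ_max = K·τ₀ = 1.1394 × 900.64 = 1026.2 MPa

1030 MPa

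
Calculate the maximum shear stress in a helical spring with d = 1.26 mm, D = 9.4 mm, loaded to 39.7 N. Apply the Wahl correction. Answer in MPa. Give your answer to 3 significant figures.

Spring index C = D/d = 9.4/1.26 = 7.4603
K_W = (4C−1)/(4C−4) + 0.615/C = 28.841/25.841 + 0.0824 = 1.1985
τ₀ = 8FD/(πd³) = 8·39.7·9.4/(π·1.26³) = 2985.44/6.2844 = 475.06 MPa
τ_max = K·τ₀ = 1.1985 × 475.06 = 569.37 MPa

569 MPa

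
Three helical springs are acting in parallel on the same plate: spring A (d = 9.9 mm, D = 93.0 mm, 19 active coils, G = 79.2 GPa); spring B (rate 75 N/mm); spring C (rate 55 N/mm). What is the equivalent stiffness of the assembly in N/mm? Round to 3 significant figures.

k_A = Gd⁴/(8D³N_a) = (79.2×10³)(9.9⁴)/(8·93.0³·19) = 6.2226 N/mm
Parallel: k_eq = 6.2226 + 75 + 55 = 136.22 N/mm

136 N/mm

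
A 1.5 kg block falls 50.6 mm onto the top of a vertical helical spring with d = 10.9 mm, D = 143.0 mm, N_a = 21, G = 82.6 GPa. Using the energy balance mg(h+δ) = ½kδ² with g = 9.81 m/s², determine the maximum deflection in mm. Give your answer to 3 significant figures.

32.0 mm

k = Gd⁴/(8D³N_a) = (82.6×10³)(10.9⁴)/(8·143.0³·21) = 2.3734 N/mm
W = mg = 1.5 × 9.81 = 14.715 N
½kδ² − Wδ − Wh = 0 → δ = (W + √(W² + 2kWh))/k
δ = (14.715 + √(216.53 + 3534.35))/2.3734 = (14.715 + 61.244)/2.3734 = 32.005 mm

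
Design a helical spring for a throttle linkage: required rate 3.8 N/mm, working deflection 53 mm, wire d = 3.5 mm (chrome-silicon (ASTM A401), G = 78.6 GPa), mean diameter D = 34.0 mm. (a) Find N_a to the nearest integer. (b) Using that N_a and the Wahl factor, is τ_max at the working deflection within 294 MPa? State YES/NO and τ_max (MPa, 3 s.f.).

(a) 10 coils; (b) NO, τ_max = 461 MPa

N_a = Gd⁴/(8D³k) = (78.6×10³)(3.5⁴)/(8·34.0³·3.8) = 9.872 → N_a = 10
Actual rate k = Gd⁴/(8D³·10) = 3.7512 N/mm
Working load F = kδ = 3.7512·53 = 198.81 N
C = 34.0/3.5 = 9.7143; K_W = (4C−1)/(4C−4)+0.615/C = 1.1494
τ_max = K_W·8FD/(πd³) = 1.1494·401.48 = 461.45 MPa
τ_max > 294 MPa → exceeds allowable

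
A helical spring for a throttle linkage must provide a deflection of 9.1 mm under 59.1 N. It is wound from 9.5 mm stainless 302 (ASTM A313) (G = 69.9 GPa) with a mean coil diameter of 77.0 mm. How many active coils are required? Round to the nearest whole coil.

Required rate k = F/δ = 59.1/9.1 = 6.4945 N/mm
N_a = Gd⁴/(8D³k) = (69.9×10³ × 9.5⁴)/(8 × 77.0³ × 6.4945)
    = 5.6934e+08 / 2.37196e+07 = 24 → 24 coils

24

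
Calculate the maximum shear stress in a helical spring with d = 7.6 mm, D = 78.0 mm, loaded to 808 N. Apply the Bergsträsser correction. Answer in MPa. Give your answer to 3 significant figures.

414 MPa

Spring index C = D/d = 78.0/7.6 = 10.2632
K_B = (4C+2)/(4C−3) = 43.053/38.053 = 1.1314
τ₀ = 8FD/(πd³) = 8·808·78.0/(π·7.6³) = 504192/1379.1 = 365.6 MPa
τ_max = K·τ₀ = 1.1314 × 365.6 = 413.64 MPa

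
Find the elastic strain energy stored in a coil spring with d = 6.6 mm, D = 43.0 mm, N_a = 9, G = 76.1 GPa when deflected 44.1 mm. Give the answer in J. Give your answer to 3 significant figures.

24.5 J

k = Gd⁴/(8D³N_a) = (76.1×10³)(6.6⁴)/(8·43.0³·9) = 25.224 N/mm
U = ½kδ² = 0.5 × 25.224 × 44.1² = 24528 N·mm = 24.528 J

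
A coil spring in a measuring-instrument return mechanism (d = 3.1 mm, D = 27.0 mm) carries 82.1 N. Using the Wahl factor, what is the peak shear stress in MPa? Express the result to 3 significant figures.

221 MPa

Spring index C = D/d = 27.0/3.1 = 8.7097
K_W = (4C−1)/(4C−4) + 0.615/C = 33.839/30.839 + 0.0706 = 1.1679
τ₀ = 8FD/(πd³) = 8·82.1·27.0/(π·3.1³) = 17733.6/93.591 = 189.48 MPa
τ_max = K·τ₀ = 1.1679 × 189.48 = 221.29 MPa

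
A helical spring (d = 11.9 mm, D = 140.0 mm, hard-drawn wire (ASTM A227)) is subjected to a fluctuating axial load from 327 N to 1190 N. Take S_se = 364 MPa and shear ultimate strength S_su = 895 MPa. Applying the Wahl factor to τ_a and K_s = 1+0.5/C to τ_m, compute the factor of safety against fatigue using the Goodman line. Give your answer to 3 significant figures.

2.14

C = D/d = 140.0/11.9 = 11.7647; K_W = (4C−1)/(4C−4)+0.615/C = 1.1219; K_s = 1+0.5/C = 1.0425
F_a = (F_max−F_min)/2 = 431.5 N; F_m = (F_max+F_min)/2 = 758.5 N
τ_a = K_W·8F_aD/(πd³) = 1.1219 × 91.287 = 102.42 MPa
τ_m = K_s·8F_mD/(πd³) = 1.0425 × 160.47 = 167.29 MPa
Goodman: 1/n_f = τ_a/S_se + τ_m/S_su = 102.42/364 + 167.29/895 = 0.28137 + 0.18691 = 0.46828
n_f = 1/0.46828 = 2.135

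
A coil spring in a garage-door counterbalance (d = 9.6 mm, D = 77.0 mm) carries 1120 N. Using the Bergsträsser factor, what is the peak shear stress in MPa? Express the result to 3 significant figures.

Spring index C = D/d = 77.0/9.6 = 8.0208
K_B = (4C+2)/(4C−3) = 34.083/29.083 = 1.1719
τ₀ = 8FD/(πd³) = 8·1120·77.0/(π·9.6³) = 689920/2779.5 = 248.22 MPa
τ_max = K·τ₀ = 1.1719 × 248.22 = 290.89 MPa

291 MPa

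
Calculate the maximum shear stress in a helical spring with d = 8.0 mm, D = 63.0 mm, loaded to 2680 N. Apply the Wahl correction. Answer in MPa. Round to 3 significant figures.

997 MPa

Spring index C = D/d = 63.0/8.0 = 7.8750
K_W = (4C−1)/(4C−4) + 0.615/C = 30.500/27.500 + 0.0781 = 1.1872
τ₀ = 8FD/(πd³) = 8·2680·63.0/(π·8.0³) = 1.35072e+06/1608.5 = 839.74 MPa
τ_max = K·τ₀ = 1.1872 × 839.74 = 996.93 MPa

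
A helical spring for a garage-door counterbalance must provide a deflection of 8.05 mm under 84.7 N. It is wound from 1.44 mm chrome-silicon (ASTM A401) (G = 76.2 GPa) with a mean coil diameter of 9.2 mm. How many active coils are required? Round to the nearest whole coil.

Required rate k = F/δ = 84.7/8.05 = 10.522 N/mm
N_a = Gd⁴/(8D³k) = (76.2×10³ × 1.44⁴)/(8 × 9.2³ × 10.522)
    = 327646 / 65545.2 = 4.999 → 5 coils

5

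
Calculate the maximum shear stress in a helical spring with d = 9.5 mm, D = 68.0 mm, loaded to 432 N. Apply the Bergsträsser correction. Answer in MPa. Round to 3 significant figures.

Spring index C = D/d = 68.0/9.5 = 7.1579
K_B = (4C+2)/(4C−3) = 30.632/25.632 = 1.1951
τ₀ = 8FD/(πd³) = 8·432·68.0/(π·9.5³) = 235008/2693.5 = 87.249 MPa
τ_max = K·τ₀ = 1.1951 × 87.249 = 104.27 MPa

104 MPa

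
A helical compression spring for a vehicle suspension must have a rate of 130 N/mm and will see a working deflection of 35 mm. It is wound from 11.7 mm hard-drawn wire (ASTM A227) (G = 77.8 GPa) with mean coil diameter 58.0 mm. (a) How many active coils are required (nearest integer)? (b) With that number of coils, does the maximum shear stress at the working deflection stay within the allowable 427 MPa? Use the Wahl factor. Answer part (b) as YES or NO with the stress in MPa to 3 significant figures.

(a) 7 coils; (b) NO, τ_max = 566 MPa

N_a = Gd⁴/(8D³k) = (77.8×10³)(11.7⁴)/(8·58.0³·130) = 7.185 → N_a = 7
Actual rate k = Gd⁴/(8D³·7) = 133.43 N/mm
Working load F = kδ = 133.43·35 = 4670 N
C = 58.0/11.7 = 4.9573; K_W = (4C−1)/(4C−4)+0.615/C = 1.3136
τ_max = K_W·8FD/(πd³) = 1.3136·430.66 = 565.7 MPa
τ_max > 427 MPa → exceeds allowable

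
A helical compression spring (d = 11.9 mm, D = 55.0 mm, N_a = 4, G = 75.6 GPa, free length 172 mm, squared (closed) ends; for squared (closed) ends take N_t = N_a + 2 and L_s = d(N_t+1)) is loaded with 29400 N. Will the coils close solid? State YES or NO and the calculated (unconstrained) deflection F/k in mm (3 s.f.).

k = Gd⁴/(8D³N_a) = (75.6×10³)(11.9⁴)/(8·55.0³·4) = 284.76 N/mm
N_t = 6; L_s = 11.9·7 = 83.3 mm; δ_solid = L₀ − L_s = 172 − 83.3 = 88.7 mm
δ = F/k = 29400/284.76 = 103.25 mm
δ ≥ δ_solid → spring goes solid

YES, δ = 103 mm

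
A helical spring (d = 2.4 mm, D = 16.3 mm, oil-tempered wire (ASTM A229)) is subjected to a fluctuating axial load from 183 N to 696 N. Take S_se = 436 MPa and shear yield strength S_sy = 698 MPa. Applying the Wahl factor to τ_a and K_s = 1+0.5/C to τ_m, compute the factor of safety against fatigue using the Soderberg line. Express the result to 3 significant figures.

0.239

C = D/d = 16.3/2.4 = 6.7917; K_W = (4C−1)/(4C−4)+0.615/C = 1.2200; K_s = 1+0.5/C = 1.0736
F_a = (F_max−F_min)/2 = 256.5 N; F_m = (F_max+F_min)/2 = 439.5 N
τ_a = K_W·8F_aD/(πd³) = 1.2200 × 770.16 = 939.63 MPa
τ_m = K_s·8F_mD/(πd³) = 1.0736 × 1319.6 = 1416.8 MPa
Soderberg: 1/n_f = τ_a/S_se + τ_m/S_sy = 939.63/436 + 1416.8/698 = 2.15512 + 2.02977 = 4.1849
n_f = 1/4.1849 = 0.239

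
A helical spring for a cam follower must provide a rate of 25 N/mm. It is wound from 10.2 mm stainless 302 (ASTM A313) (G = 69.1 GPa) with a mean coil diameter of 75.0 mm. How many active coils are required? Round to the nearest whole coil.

N_a = Gd⁴/(8D³k) = (69.1×10³ × 10.2⁴)/(8 × 75.0³ × 25)
    = 7.47961e+08 / 8.4375e+07 = 8.865 → 9 coils

9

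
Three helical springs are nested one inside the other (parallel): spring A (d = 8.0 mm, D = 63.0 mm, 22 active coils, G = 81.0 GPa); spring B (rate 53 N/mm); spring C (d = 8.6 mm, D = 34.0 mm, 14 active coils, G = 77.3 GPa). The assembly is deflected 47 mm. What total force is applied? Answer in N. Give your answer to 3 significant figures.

k_A = Gd⁴/(8D³N_a) = (81.0×10³)(8.0⁴)/(8·63.0³·22) = 7.5389 N/mm
k_C = Gd⁴/(8D³N_a) = (77.3×10³)(8.6⁴)/(8·34.0³·14) = 96.055 N/mm
Parallel: k_eq = 7.5389 + 53 + 96.055 = 156.59 N/mm
F = k_eq·δ = 156.59·47 = 7359.9 N

7360 N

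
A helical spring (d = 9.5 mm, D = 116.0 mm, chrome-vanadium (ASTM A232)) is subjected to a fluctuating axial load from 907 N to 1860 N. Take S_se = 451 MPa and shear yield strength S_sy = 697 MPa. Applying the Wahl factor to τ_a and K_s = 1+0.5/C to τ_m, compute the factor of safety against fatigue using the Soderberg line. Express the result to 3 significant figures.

0.894

C = D/d = 116.0/9.5 = 12.2105; K_W = (4C−1)/(4C−4)+0.615/C = 1.1173; K_s = 1+0.5/C = 1.0409
F_a = (F_max−F_min)/2 = 476.5 N; F_m = (F_max+F_min)/2 = 1383.5 N
τ_a = K_W·8F_aD/(πd³) = 1.1173 × 164.17 = 183.42 MPa
τ_m = K_s·8F_mD/(πd³) = 1.0409 × 476.66 = 496.18 MPa
Soderberg: 1/n_f = τ_a/S_se + τ_m/S_sy = 183.42/451 + 496.18/697 = 0.40670 + 0.71187 = 1.1186
n_f = 1/1.1186 = 0.894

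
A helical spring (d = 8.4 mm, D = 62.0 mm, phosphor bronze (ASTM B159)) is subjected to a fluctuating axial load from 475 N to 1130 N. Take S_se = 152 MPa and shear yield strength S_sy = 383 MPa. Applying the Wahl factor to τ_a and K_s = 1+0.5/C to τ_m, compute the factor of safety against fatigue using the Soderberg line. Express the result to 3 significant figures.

0.778

C = D/d = 62.0/8.4 = 7.3810; K_W = (4C−1)/(4C−4)+0.615/C = 1.2009; K_s = 1+0.5/C = 1.0677
F_a = (F_max−F_min)/2 = 327.5 N; F_m = (F_max+F_min)/2 = 802.5 N
τ_a = K_W·8F_aD/(πd³) = 1.2009 × 87.238 = 104.76 MPa
τ_m = K_s·8F_mD/(πd³) = 1.0677 × 213.77 = 228.25 MPa
Soderberg: 1/n_f = τ_a/S_se + τ_m/S_sy = 104.76/152 + 228.25/383 = 0.68921 + 0.59595 = 1.2852
n_f = 1/1.2852 = 0.7781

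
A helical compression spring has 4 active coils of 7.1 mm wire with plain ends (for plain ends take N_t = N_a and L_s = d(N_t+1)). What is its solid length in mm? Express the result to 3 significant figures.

plain ends: N_t = N_a = 4
L_s = d·(N_t+1) = 7.1 × 5 = 35.5 mm

35.5 mm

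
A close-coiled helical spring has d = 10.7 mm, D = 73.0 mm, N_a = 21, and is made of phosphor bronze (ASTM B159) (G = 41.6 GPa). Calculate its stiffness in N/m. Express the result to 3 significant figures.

k = Gd⁴/(8D³N_a) = (41.6×10³ × 10.7⁴) / (8 × 73.0³ × 21)
  = 5.45291e+08 / 6.53549e+07 = 8.3435 N/mm = 8343.5 N/m

8340 N/m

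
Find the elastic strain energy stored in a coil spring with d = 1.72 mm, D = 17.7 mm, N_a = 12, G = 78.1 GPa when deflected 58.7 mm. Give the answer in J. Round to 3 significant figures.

k = Gd⁴/(8D³N_a) = (78.1×10³)(1.72⁴)/(8·17.7³·12) = 1.284 N/mm
U = ½kδ² = 0.5 × 1.284 × 58.7² = 2212.2 N·mm = 2.2122 J

2.21 J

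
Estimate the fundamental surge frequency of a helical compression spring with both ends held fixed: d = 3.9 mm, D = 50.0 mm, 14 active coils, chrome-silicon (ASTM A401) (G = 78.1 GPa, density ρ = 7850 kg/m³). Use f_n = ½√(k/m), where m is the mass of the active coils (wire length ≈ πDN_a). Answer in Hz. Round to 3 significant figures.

39.6 Hz

k = Gd⁴/(8D³N_a) = (78.1×10³)(3.9⁴)/(8·50.0³·14) = 1.2906 N/mm = 1290.6 N/m
Wire length L = πDN_a = π·50.0·14 = 2199.1 mm
m = ρ·(πd²/4)·L = 7850 × 11.946×10⁻⁶ m² × 2.1991 m = 0.20622 kg
f_n = ½√(k/m) = 0.5·√(1290.6/0.20622) = 0.5·√(6258.1) = 39.554 Hz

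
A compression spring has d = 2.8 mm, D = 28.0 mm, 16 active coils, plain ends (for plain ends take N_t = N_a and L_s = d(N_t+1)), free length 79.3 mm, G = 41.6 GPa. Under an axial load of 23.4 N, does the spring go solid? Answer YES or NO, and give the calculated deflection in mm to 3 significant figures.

NO, δ = 25.7 mm

k = Gd⁴/(8D³N_a) = (41.6×10³)(2.8⁴)/(8·28.0³·16) = 0.91 N/mm
N_t = 16; L_s = 2.8·17 = 47.6 mm; δ_solid = L₀ − L_s = 79.3 − 47.6 = 31.7 mm
δ = F/k = 23.4/0.91 = 25.714 mm
δ < δ_solid → spring does not go solid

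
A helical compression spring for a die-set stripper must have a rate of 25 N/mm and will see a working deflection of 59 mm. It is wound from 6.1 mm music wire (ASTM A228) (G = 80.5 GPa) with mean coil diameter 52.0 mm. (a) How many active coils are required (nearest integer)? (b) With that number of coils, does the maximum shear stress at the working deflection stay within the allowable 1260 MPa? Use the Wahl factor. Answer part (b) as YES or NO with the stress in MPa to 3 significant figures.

(a) 4 coils; (b) YES, τ_max = 999 MPa

N_a = Gd⁴/(8D³k) = (80.5×10³)(6.1⁴)/(8·52.0³·25) = 3.963 → N_a = 4
Actual rate k = Gd⁴/(8D³·4) = 24.772 N/mm
Working load F = kδ = 24.772·59 = 1461.5 N
C = 52.0/6.1 = 8.5246; K_W = (4C−1)/(4C−4)+0.615/C = 1.1718
τ_max = K_W·8FD/(πd³) = 1.1718·852.63 = 999.13 MPa
τ_max ≤ 1260 MPa → acceptable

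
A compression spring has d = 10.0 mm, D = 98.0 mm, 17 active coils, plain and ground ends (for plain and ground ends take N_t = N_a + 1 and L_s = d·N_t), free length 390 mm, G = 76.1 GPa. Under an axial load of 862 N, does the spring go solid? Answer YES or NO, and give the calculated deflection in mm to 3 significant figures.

NO, δ = 145 mm

k = Gd⁴/(8D³N_a) = (76.1×10³)(10.0⁴)/(8·98.0³·17) = 5.9452 N/mm
N_t = 18; L_s = 10.0·18 = 180 mm; δ_solid = L₀ − L_s = 390 − 180 = 210 mm
δ = F/k = 862/5.9452 = 144.99 mm
δ < δ_solid → spring does not go solid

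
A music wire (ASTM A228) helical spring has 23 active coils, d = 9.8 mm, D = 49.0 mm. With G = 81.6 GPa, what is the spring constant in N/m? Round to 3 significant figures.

34800 N/m

k = Gd⁴/(8D³N_a) = (81.6×10³ × 9.8⁴) / (8 × 49.0³ × 23)
  = 7.52652e+08 / 2.16474e+07 = 34.769 N/mm = 34769 N/m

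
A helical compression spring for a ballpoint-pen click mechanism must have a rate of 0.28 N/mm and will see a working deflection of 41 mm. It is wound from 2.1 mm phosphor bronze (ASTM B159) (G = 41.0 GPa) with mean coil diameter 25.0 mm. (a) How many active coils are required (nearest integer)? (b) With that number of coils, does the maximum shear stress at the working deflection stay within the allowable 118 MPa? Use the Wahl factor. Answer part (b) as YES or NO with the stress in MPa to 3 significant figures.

N_a = Gd⁴/(8D³k) = (41.0×10³)(2.1⁴)/(8·25.0³·0.28) = 22.78 → N_a = 23
Actual rate k = Gd⁴/(8D³·23) = 0.27735 N/mm
Working load F = kδ = 0.27735·41 = 11.371 N
C = 25.0/2.1 = 11.9048; K_W = (4C−1)/(4C−4)+0.615/C = 1.1204
τ_max = K_W·8FD/(πd³) = 1.1204·78.168 = 87.582 MPa
τ_max ≤ 118 MPa → acceptable

(a) 23 coils; (b) YES, τ_max = 87.6 MPa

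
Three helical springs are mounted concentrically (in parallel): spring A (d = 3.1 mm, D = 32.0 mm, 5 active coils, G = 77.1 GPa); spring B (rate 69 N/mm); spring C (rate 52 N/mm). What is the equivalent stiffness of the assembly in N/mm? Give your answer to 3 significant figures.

k_A = Gd⁴/(8D³N_a) = (77.1×10³)(3.1⁴)/(8·32.0³·5) = 5.4324 N/mm
Parallel: k_eq = 5.4324 + 69 + 52 = 126.43 N/mm

126 N/mm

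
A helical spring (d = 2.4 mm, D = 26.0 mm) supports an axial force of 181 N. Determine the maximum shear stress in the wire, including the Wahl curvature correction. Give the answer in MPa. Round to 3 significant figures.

982 MPa

Spring index C = D/d = 26.0/2.4 = 10.8333
K_W = (4C−1)/(4C−4) + 0.615/C = 42.333/39.333 + 0.0568 = 1.1330
τ₀ = 8FD/(πd³) = 8·181·26.0/(π·2.4³) = 37648/43.429 = 866.88 MPa
τ_max = K·τ₀ = 1.1330 × 866.88 = 982.21 MPa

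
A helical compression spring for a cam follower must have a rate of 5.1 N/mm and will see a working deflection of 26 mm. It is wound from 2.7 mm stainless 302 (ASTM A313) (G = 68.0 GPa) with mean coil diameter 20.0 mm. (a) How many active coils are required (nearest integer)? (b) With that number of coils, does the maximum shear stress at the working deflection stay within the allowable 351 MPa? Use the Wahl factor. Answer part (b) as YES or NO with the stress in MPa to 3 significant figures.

(a) 11 coils; (b) NO, τ_max = 414 MPa

N_a = Gd⁴/(8D³k) = (68.0×10³)(2.7⁴)/(8·20.0³·5.1) = 11.07 → N_a = 11
Actual rate k = Gd⁴/(8D³·11) = 5.1332 N/mm
Working load F = kδ = 5.1332·26 = 133.46 N
C = 20.0/2.7 = 7.4074; K_W = (4C−1)/(4C−4)+0.615/C = 1.2001
τ_max = K_W·8FD/(πd³) = 1.2001·345.34 = 414.43 MPa
τ_max > 351 MPa → exceeds allowable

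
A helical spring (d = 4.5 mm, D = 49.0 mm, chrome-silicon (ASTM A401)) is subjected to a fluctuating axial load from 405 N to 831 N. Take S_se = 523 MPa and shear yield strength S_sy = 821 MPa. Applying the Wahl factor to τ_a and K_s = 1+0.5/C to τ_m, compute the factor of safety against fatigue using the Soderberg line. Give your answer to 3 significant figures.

0.585

C = D/d = 49.0/4.5 = 10.8889; K_W = (4C−1)/(4C−4)+0.615/C = 1.1323; K_s = 1+0.5/C = 1.0459
F_a = (F_max−F_min)/2 = 213 N; F_m = (F_max+F_min)/2 = 618 N
τ_a = K_W·8F_aD/(πd³) = 1.1323 × 291.66 = 330.25 MPa
τ_m = K_s·8F_mD/(πd³) = 1.0459 × 846.23 = 885.08 MPa
Soderberg: 1/n_f = τ_a/S_se + τ_m/S_sy = 330.25/523 + 885.08/821 = 0.63146 + 1.07806 = 1.7095
n_f = 1/1.7095 = 0.585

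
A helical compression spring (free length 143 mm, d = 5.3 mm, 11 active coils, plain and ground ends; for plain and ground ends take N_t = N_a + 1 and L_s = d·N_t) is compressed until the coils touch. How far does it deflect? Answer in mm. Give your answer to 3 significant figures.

N_t = 12; L_s = 5.3·12 = 63.6 mm
δ_solid = L₀ − L_s = 143 − 63.6 = 79.4 mm

79.4 mm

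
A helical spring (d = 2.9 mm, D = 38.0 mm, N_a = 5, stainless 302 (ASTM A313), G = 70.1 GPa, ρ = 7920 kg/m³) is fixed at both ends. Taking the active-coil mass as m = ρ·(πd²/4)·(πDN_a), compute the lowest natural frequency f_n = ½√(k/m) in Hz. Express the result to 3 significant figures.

134 Hz

k = Gd⁴/(8D³N_a) = (70.1×10³)(2.9⁴)/(8·38.0³·5) = 2.2589 N/mm = 2258.9 N/m
Wire length L = πDN_a = π·38.0·5 = 596.9 mm
m = ρ·(πd²/4)·L = 7920 × 6.6052×10⁻⁶ m² × 0.5969 m = 0.031226 kg
f_n = ½√(k/m) = 0.5·√(2258.9/0.031226) = 0.5·√(72341) = 134.48 Hz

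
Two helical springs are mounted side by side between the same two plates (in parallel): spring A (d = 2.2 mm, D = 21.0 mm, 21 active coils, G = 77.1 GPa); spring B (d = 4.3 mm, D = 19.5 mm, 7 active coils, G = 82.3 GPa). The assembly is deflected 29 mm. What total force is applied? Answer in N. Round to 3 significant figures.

k_A = Gd⁴/(8D³N_a) = (77.1×10³)(2.2⁴)/(8·21.0³·21) = 1.1609 N/mm
k_B = Gd⁴/(8D³N_a) = (82.3×10³)(4.3⁴)/(8·19.5³·7) = 67.761 N/mm
Parallel: k_eq = 1.1609 + 67.761 = 68.922 N/mm
F = k_eq·δ = 68.922·29 = 1998.7 N

2000 N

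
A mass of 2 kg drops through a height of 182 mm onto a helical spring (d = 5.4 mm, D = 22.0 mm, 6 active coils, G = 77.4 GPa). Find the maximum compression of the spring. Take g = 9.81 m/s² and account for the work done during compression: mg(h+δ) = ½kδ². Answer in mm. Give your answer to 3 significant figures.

k = Gd⁴/(8D³N_a) = (77.4×10³)(5.4⁴)/(8·22.0³·6) = 128.77 N/mm
W = mg = 2 × 9.81 = 19.62 N
½kδ² − Wδ − Wh = 0 → δ = (W + √(W² + 2kWh))/k
δ = (19.62 + √(384.94 + 919617))/128.77 = (19.62 + 959.17)/128.77 = 7.6012 mm

7.60 mm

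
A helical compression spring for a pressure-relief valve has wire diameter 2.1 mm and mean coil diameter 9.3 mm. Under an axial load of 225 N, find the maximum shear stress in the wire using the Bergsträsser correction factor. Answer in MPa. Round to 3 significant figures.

Spring index C = D/d = 9.3/2.1 = 4.4286
K_B = (4C+2)/(4C−3) = 19.714/14.714 = 1.3398
τ₀ = 8FD/(πd³) = 8·225·9.3/(π·2.1³) = 16740/29.094 = 575.37 MPa
τ_max = K·τ₀ = 1.3398 × 575.37 = 770.88 MPa

771 MPa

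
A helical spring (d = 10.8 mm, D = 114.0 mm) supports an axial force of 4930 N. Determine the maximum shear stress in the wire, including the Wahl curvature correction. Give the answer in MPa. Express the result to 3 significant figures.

Spring index C = D/d = 114.0/10.8 = 10.5556
K_W = (4C−1)/(4C−4) + 0.615/C = 41.222/38.222 + 0.0583 = 1.1368
τ₀ = 8FD/(πd³) = 8·4930·114.0/(π·10.8³) = 4.49616e+06/3957.5 = 1136.1 MPa
τ_max = K·τ₀ = 1.1368 × 1136.1 = 1291.5 MPa

1290 MPa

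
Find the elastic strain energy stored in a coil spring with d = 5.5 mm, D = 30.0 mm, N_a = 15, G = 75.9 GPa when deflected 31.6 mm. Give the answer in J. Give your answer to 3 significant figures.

k = Gd⁴/(8D³N_a) = (75.9×10³)(5.5⁴)/(8·30.0³·15) = 21.436 N/mm
U = ½kδ² = 0.5 × 21.436 × 31.6² = 10703 N·mm = 10.703 J

10.7 J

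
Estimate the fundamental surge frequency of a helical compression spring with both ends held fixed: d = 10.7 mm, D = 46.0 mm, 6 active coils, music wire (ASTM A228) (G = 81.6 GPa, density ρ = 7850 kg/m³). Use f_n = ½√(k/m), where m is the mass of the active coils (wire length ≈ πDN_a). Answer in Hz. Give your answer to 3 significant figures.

306 Hz

k = Gd⁴/(8D³N_a) = (81.6×10³)(10.7⁴)/(8·46.0³·6) = 228.93 N/mm = 2.2893e+05 N/m
Wire length L = πDN_a = π·46.0·6 = 867.08 mm
m = ρ·(πd²/4)·L = 7850 × 89.92×10⁻⁶ m² × 0.86708 m = 0.61205 kg
f_n = ½√(k/m) = 0.5·√(2.2893e+05/0.61205) = 0.5·√(3.7405e+05) = 305.8 Hz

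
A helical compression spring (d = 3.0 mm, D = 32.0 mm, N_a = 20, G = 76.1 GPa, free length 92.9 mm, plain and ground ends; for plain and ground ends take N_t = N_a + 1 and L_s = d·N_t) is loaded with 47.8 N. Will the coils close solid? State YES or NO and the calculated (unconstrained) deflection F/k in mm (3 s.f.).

k = Gd⁴/(8D³N_a) = (76.1×10³)(3.0⁴)/(8·32.0³·20) = 1.1757 N/mm
N_t = 21; L_s = 3.0·21 = 63 mm; δ_solid = L₀ − L_s = 92.9 − 63 = 29.9 mm
δ = F/k = 47.8/1.1757 = 40.656 mm
δ ≥ δ_solid → spring goes solid

YES, δ = 40.7 mm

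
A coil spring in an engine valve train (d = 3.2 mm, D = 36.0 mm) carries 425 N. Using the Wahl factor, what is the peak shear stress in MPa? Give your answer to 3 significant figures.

1340 MPa

Spring index C = D/d = 36.0/3.2 = 11.2500
K_W = (4C−1)/(4C−4) + 0.615/C = 44.000/41.000 + 0.0547 = 1.1278
τ₀ = 8FD/(πd³) = 8·425·36.0/(π·3.2³) = 122400/102.94 = 1189 MPa
τ_max = K·τ₀ = 1.1278 × 1189 = 1341 MPa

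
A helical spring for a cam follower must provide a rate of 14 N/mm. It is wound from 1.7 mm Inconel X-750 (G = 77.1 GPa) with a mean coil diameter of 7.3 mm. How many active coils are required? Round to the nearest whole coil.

N_a = Gd⁴/(8D³k) = (77.1×10³ × 1.7⁴)/(8 × 7.3³ × 14)
    = 643947 / 43569.9 = 14.78 → 15 coils

15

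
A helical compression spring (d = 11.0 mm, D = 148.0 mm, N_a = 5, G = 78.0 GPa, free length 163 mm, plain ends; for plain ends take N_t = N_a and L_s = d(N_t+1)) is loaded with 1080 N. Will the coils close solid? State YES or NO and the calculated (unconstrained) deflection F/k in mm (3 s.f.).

k = Gd⁴/(8D³N_a) = (78.0×10³)(11.0⁴)/(8·148.0³·5) = 8.8068 N/mm
N_t = 5; L_s = 11.0·6 = 66 mm; δ_solid = L₀ − L_s = 163 − 66 = 97 mm
δ = F/k = 1080/8.8068 = 122.63 mm
δ ≥ δ_solid → spring goes solid

YES, δ = 123 mm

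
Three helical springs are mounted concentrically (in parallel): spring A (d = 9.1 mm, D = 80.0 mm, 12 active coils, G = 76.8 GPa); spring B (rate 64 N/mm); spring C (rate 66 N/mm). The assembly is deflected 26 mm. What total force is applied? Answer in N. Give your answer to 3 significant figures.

k_A = Gd⁴/(8D³N_a) = (76.8×10³)(9.1⁴)/(8·80.0³·12) = 10.715 N/mm
Parallel: k_eq = 10.715 + 64 + 66 = 140.71 N/mm
F = k_eq·δ = 140.71·26 = 3658.6 N

3660 N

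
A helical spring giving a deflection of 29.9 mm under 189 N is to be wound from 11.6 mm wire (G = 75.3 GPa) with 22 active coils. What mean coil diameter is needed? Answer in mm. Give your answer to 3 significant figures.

107 mm

Required rate k = F/δ = 189/29.9 = 6.3211 N/mm
D = (Gd⁴/(8N_a·k))^(1/3) = (75.3×10³·11.6⁴/(8·22·6.3211))^(1/3)
  = (1.22553e+06)^(1/3) = 107.0142 mm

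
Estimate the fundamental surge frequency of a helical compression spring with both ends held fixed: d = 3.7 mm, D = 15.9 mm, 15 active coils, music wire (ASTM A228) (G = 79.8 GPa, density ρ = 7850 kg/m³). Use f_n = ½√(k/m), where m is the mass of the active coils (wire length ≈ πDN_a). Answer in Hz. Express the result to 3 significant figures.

k = Gd⁴/(8D³N_a) = (79.8×10³)(3.7⁴)/(8·15.9³·15) = 31.005 N/mm = 31005 N/m
Wire length L = πDN_a = π·15.9·15 = 749.27 mm
m = ρ·(πd²/4)·L = 7850 × 10.752×10⁻⁶ m² × 0.74927 m = 0.063241 kg
f_n = ½√(k/m) = 0.5·√(31005/0.063241) = 0.5·√(4.9027e+05) = 350.1 Hz

350 Hz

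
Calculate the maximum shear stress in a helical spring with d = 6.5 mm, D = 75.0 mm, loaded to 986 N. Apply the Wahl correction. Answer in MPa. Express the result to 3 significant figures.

Spring index C = D/d = 75.0/6.5 = 11.5385
K_W = (4C−1)/(4C−4) + 0.615/C = 45.154/42.154 + 0.0533 = 1.1245
τ₀ = 8FD/(πd³) = 8·986·75.0/(π·6.5³) = 591600/862.76 = 685.71 MPa
τ_max = K·τ₀ = 1.1245 × 685.71 = 771.05 MPa

771 MPa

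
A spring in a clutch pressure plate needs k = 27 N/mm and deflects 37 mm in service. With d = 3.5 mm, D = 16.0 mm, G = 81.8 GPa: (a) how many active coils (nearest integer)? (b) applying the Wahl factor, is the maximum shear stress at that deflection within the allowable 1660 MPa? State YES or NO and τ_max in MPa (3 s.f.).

(a) 14 coils; (b) YES, τ_max = 1260 MPa

N_a = Gd⁴/(8D³k) = (81.8×10³)(3.5⁴)/(8·16.0³·27) = 13.87 → N_a = 14
Actual rate k = Gd⁴/(8D³·14) = 26.758 N/mm
Working load F = kδ = 26.758·37 = 990.03 N
C = 16.0/3.5 = 4.5714; K_W = (4C−1)/(4C−4)+0.615/C = 1.3445
τ_max = K_W·8FD/(πd³) = 1.3445·940.82 = 1265 MPa
τ_max ≤ 1660 MPa → acceptable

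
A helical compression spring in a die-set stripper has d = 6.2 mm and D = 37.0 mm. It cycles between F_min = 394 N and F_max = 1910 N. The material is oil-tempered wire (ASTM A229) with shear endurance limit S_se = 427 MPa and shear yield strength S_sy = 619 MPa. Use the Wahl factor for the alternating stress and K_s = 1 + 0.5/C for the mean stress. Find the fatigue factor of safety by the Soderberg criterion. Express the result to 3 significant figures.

C = D/d = 37.0/6.2 = 5.9677; K_W = (4C−1)/(4C−4)+0.615/C = 1.2540; K_s = 1+0.5/C = 1.0838
F_a = (F_max−F_min)/2 = 758 N; F_m = (F_max+F_min)/2 = 1152 N
τ_a = K_W·8F_aD/(πd³) = 1.2540 × 299.66 = 375.79 MPa
τ_m = K_s·8F_mD/(πd³) = 1.0838 × 455.43 = 493.58 MPa
Soderberg: 1/n_f = τ_a/S_se + τ_m/S_sy = 375.79/427 + 493.58/619 = 0.88007 + 0.79739 = 1.6775
n_f = 1/1.6775 = 0.5961

0.596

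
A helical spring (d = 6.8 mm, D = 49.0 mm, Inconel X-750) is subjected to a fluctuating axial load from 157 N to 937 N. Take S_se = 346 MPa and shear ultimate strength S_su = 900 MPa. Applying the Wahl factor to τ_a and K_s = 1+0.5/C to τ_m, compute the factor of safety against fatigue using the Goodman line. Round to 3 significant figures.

1.25

C = D/d = 49.0/6.8 = 7.2059; K_W = (4C−1)/(4C−4)+0.615/C = 1.2062; K_s = 1+0.5/C = 1.0694
F_a = (F_max−F_min)/2 = 390 N; F_m = (F_max+F_min)/2 = 547 N
τ_a = K_W·8F_aD/(πd³) = 1.2062 × 154.77 = 186.68 MPa
τ_m = K_s·8F_mD/(πd³) = 1.0694 × 217.07 = 232.13 MPa
Goodman: 1/n_f = τ_a/S_se + τ_m/S_su = 186.68/346 + 232.13/900 = 0.53953 + 0.25792 = 0.79745
n_f = 1/0.79745 = 1.254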